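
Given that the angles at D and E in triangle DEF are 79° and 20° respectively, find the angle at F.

The interior angles sum to 180°: angle F = 180 - 79 - 20 = 81°.
The triangle is acute (angles 79°, 20°, 81°).

81 degrees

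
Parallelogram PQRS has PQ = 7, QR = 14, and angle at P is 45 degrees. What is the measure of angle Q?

Consecutive angles are supplementary: angle Q = 180 - 45 = 135 degrees.

135 degrees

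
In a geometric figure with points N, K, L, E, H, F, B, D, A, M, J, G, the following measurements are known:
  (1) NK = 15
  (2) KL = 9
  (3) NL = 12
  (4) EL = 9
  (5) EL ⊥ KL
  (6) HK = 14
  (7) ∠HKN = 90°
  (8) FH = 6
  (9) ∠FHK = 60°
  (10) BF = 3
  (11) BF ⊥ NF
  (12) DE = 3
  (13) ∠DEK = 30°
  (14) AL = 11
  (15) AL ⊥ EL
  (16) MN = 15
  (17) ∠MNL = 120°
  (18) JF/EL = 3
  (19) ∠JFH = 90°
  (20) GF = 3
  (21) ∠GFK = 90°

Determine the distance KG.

Step 1: By the law of cosines on triangle FHK: FK² = 6² + 14² − 2·6·14·cos(60°) = 148, so FK = 2·√37.
Step 2: By the law of cosines on triangle KFG: KG² = (2·√37)² + 3² − 2·2·√37·3·cos(90°) = 157, so KG = √157.

Therefore, the length of KG = √157.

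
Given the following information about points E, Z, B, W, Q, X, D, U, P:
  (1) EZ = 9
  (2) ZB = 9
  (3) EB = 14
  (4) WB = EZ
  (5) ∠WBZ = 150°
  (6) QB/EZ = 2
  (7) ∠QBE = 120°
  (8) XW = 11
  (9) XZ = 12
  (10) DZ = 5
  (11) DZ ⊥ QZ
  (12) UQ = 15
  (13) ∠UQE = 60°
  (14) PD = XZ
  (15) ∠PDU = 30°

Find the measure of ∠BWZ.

From the given relations: WB = EZ = 9.
Step 1: By the law of cosines on triangle WBZ: WZ² = 9² + 9² − 2·9·9·cos(150°) = 302.3, so WZ ≈ 17.39.
Step 2: By the inverse law of cosines on triangle BWZ: cos(∠BWZ) = (9² + 17.39² − 9²) / (2·9·17.39) = 302.3/312.96 = 0.9659, so ∠BWZ = 15°.

Therefore, the measure of angle ∠BWZ = 15°.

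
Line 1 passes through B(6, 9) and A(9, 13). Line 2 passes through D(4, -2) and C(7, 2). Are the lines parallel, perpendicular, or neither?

Slope of line 1: m1 = (13 - 9)/(9 - 6) = 4/3 = 4/3
Slope of line 2: m2 = (2 - -2)/(7 - 4) = 4/3 = 4/3
m1 = m2, so the lines are parallel.

Parallel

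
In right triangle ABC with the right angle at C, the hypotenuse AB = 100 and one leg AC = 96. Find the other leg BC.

By the Pythagorean theorem: BC^2 = AB^2 - AC^2
BC^2 = 100^2 - 96^2 = 10000 - 9216 = 784
BC = sqrt(784) = 28

28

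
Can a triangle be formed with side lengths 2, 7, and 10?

Check the triangle inequality: 2 + 7 = 9 ≤ 10.
Since the sum of two sides does not exceed the third, no triangle can be formed.

No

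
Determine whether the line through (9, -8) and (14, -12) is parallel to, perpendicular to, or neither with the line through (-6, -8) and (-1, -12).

Slope of line 1: m1 = (-12 - -8)/(14 - 9) = -4/5 = -4/5
Slope of line 2: m2 = (-12 - -8)/(-1 - -6) = -4/5 = -4/5
Since m1 = m2 = -4/5, the lines are parallel.

Parallel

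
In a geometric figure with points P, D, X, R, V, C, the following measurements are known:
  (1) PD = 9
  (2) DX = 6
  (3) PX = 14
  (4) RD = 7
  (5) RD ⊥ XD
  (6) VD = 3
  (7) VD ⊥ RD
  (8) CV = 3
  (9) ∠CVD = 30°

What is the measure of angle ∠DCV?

Step 1: By the law of cosines on triangle CVD: CD² = 3² + 3² − 2·3·3·cos(30°) = 2.41, so CD ≈ 1.55.
Step 2: By the inverse law of cosines on triangle DCV: cos(∠DCV) = (1.55² + 3² − 3²) / (2·1.55·3) = 2.41/9.32 = 0.2588, so ∠DCV = 75°.

Therefore, the measure of angle ∠DCV = 75°.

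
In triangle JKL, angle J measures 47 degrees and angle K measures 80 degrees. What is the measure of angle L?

The interior angles sum to 180°: angle L = 180 - 47 - 80 = 53°.
The triangle is acute (angles 47°, 80°, 53°).

53 degrees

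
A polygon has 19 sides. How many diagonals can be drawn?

The number of diagonals in an n-gon is n(n - 3)/2.
For n = 19: 19(19 - 3)/2 = 19 × 16 / 2 = 152.

152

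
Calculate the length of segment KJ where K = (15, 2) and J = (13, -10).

The horizontal distance is |13 - 15| = 2 and the vertical distance is |-10 - 2| = 12.
By the Pythagorean theorem, d = sqrt(2^2 + 12^2) = sqrt(148) = 2*sqrt(37).

2*sqrt(37)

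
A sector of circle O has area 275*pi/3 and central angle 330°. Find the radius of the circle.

Sector area A = πr² × θ/360, so r² = 360A / (πθ).
r² = 360 × 275*pi/3 / (π × 330)
r² = 100
r = 10

10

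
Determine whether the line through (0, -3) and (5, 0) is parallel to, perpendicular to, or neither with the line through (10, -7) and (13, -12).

Slope of line 1: m1 = (0 - -3)/(5 - 0) = 3/5 = 3/5
Slope of line 2: m2 = (-12 - -7)/(13 - 10) = -5/3 = -5/3
m1 * m2 = (3/5) * (-5/3) = -1 = -1, so the lines are perpendicular.

Perpendicular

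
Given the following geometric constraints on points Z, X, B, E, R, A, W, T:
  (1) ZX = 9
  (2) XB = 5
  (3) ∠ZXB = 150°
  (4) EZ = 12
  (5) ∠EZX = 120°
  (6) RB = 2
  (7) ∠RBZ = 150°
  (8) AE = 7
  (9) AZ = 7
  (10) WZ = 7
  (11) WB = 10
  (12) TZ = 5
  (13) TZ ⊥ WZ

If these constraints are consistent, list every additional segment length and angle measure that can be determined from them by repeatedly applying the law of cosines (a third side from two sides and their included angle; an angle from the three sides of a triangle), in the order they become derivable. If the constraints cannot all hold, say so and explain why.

The constraints are consistent. Derivable facts, in order:
After 1 step:
- WT = √74
- XE = 3·√37
- ZB ≈ 13.56
- ∠AEZ = 31°
- ∠AZE = 31°
- ∠EAZ = 117.99°
After 2 steps:
- ZR ≈ 15.33
- ∠BWZ = 104.45°
- ∠BZW = 45.56°
- ∠BZX = 10.62°
- ∠EXZ = 34.72°
- ∠TWZ = 35.54°
- ∠WBZ = 29.99°
- ∠WTZ = 54.46°
- ∠XBZ = 19.38°
- ∠XEZ = 25.28°
After 3 steps:
- ∠BRZ = 26.26°
- ∠BZR = 3.74°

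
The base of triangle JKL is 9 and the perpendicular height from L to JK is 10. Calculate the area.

Area = (1/2) * base * height
Area = (1/2) * 9 * 10
Area = 45

45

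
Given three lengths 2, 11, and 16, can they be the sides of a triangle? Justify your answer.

Check the triangle inequality: 2 + 11 = 13 ≤ 16.
Since the sum of two sides does not exceed the third, no triangle can be formed.

No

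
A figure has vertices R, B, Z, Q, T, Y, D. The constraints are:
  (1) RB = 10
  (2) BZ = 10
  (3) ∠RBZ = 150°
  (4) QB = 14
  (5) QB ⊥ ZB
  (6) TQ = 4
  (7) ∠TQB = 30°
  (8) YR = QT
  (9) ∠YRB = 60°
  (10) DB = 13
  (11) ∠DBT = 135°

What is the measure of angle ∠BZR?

Step 1: By the law of cosines on triangle ZBR: ZR² = 10² + 10² − 2·10·10·cos(150°) = 373.21, so ZR ≈ 19.32.
Step 2: By the inverse law of cosines on triangle BZR: cos(∠BZR) = (10² + 19.32² − 10²) / (2·10·19.32) = 373.21/386.37 = 0.9659, so ∠BZR = 15°.

Therefore, the measure of angle ∠BZR = 15°.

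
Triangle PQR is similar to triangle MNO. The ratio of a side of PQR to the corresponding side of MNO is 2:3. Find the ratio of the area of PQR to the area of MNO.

Area ratio = (side ratio)^2 = (2/3)^2 = 4:9.

4:9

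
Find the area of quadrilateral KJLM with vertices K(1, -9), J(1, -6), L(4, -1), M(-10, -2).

Shoelace: sum of cross terms = 100, Area = (1/2)|100| = 50

50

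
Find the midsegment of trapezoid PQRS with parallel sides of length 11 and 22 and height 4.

The midsegment of a trapezoid = (base1 + base2) / 2
midsegment = (11 + 22) / 2
midsegment = 33 / 2
midsegment = 33/2

33/2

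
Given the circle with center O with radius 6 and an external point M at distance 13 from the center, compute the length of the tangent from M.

Let T be the point of tangency. Then OT ⊥ MT (radius ⊥ tangent).
In right triangle OTM: OM² = OT² + MT²
13² = 6² + MT²
MT² = 133, MT = sqrt(133)

sqrt(133)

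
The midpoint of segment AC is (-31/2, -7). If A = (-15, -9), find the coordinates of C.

Using the midpoint formula: M = ((x1 + x2)/2, (y1 + y2)/2)
We know M = (-31/2, -7) and A = (-15, -9)
For x: -31/2 = (-15 + x2)/2, so x2 = 2*-31/2 - -15 = -16
For y: -7 = (-9 + y2)/2, so y2 = 2*-7 - -9 = -5
C = (-16, -5)

(-16, -5)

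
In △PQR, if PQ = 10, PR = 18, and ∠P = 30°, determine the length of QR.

By the law of cosines: QR^2 = PQ^2 + PR^2 - 2*PQ*PR*cos(P)
QR^2 = 10^2 + 18^2 - 2*10*18*cos(30°)
QR^2 = 100 + 324 - 360*(sqrt(3)/2)
QR^2 = 424 - 180*sqrt(3)
QR = 2*sqrt(106 - 45*sqrt(3))

2*sqrt(106 - 45*sqrt(3))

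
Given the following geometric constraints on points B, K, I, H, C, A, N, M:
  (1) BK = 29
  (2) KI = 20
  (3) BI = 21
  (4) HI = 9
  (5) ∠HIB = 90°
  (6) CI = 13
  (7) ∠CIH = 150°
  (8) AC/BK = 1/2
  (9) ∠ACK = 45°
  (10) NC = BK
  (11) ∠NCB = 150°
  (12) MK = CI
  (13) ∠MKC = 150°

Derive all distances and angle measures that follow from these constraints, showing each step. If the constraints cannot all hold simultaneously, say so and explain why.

The constraints are consistent.

From the given relations:
  AC = 1/2·BK = 1/2·29 ≈ 14.5
  NC = BK = 29
  MK = CI = 13

Step 1: From BI = 21, IH = 9, and ∠BIH = 90°, by the law of cosines:
  BH² = BI² + IH² - 2·BI·IH·cos(90°) = 441 + 81 - 0 = 522
  BH = 3·√58

Step 2: From HI = 9, IC = 13, and ∠HIC = 150°, by the law of cosines:
  HC² = HI² + IC² - 2·HI·IC·cos(150°) = 81 + 169 + 202.6 = 452.6
  HC ≈ 21.28

Step 3: From BI = 21, BK = 29, IK = 20, by the inverse law of cosines:
  cos(∠IBK) = (BI² + BK² - IK²) / (2·BI·BK)
  ∠IBK = 43.6°

Step 4: From KB = 29, KI = 20, BI = 21, by the inverse law of cosines:
  cos(∠BKI) = (KB² + KI² - BI²) / (2·KB·KI)
  ∠BKI = 46.4°

Step 5: From IB = 21, IK = 20, BK = 29, by the inverse law of cosines:
  cos(∠BIK) = (IB² + IK² - BK²) / (2·IB·IK)
  ∠BIK = 90°

Step 6: From BH = 3·√58, BI = 21, HI = 9, by the inverse law of cosines:
  cos(∠HBI) = (BH² + BI² - HI²) / (2·BH·BI)
  ∠HBI = 23.2°

Step 7: From HB = 3·√58, HI = 9, BI = 21, by the inverse law of cosines:
  cos(∠BHI) = (HB² + HI² - BI²) / (2·HB·HI)
  ∠BHI = 66.8°

Step 8: From HC = 21.28, HI = 9, CI = 13, by the inverse law of cosines:
  cos(∠CHI) = (HC² + HI² - CI²) / (2·HC·HI)
  ∠CHI = 17.79°

Step 9: From CH = 21.28, CI = 13, HI = 9, by the inverse law of cosines:
  cos(∠HCI) = (CH² + CI² - HI²) / (2·CH·CI)
  ∠HCI = 12.21°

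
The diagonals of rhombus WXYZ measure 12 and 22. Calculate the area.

The diagonals of a rhombus divide it into four right triangles.
Each triangle has legs 12/ 2 = 6 and 22/2 = 11, so each has area (1/2)*6*11 = 33.
Four such triangles give total area = (d1 * d2) / 2 = 132.

132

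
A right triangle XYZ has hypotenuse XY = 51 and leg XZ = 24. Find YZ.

YZ = sqrt(51^2 - 24^2) = sqrt(2025) = 45

45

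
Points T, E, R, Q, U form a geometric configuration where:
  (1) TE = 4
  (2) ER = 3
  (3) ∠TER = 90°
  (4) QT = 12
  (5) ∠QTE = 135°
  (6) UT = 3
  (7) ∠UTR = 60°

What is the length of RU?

Step 1: By the law of cosines on triangle RET: RT² = 3² + 4² − 2·3·4·cos(90°) = 25, so RT = 5.
Step 2: By the law of cosines on triangle RTU: RU² = 5² + 3² − 2·5·3·cos(60°) = 19, so RU = √19.

Therefore, the length of RU = √19.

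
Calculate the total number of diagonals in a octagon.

Each of the 8 vertices connects to 5 non-adjacent vertices via diagonals.
Total connections = 8 × 5 = 40, but each diagonal is counted twice.
Number of diagonals = 40 / 2 = 20.

20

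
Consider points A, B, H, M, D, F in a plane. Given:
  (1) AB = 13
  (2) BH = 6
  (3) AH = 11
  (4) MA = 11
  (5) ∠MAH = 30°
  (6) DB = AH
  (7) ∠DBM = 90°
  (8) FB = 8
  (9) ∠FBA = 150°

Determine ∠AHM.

Step 1: By the law of cosines on triangle HAM: HM² = 11² + 11² − 2·11·11·cos(30°) = 32.42, so HM ≈ 5.69.
Step 2: By the inverse law of cosines on triangle AHM: cos(∠AHM) = (11² + 5.69² − 11²) / (2·11·5.69) = 32.42/125.27 = 0.2588, so ∠AHM = 75°.

Therefore, the measure of angle ∠AHM = 75°.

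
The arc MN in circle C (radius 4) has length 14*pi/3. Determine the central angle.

Arc length L = 2πr × θ/360, so θ = 360L / (2πr).
θ = 360 × 14*pi/3 / (2π × 4)
θ = 210°
θ = 210°

210°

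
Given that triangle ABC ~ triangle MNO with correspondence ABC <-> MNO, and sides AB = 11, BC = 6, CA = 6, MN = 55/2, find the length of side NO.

Similar triangles have proportional sides. Setting up the proportion:
MN / AB = NO / BC
55/2 / 11 = NO / 6
NO = 6 * 55/2 / 11 = 15.

15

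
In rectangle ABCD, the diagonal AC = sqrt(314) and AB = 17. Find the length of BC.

b = sqrt(d^2 - a^2) = sqrt(314 - 289) = sqrt(25) = 5

5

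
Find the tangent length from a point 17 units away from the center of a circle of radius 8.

The tangent, radius, and line from the external point to the center form a right triangle.
The right angle is where the tangent meets the radius.
By the Pythagorean theorem: tangent² + 8² = 17²
tangent² = 289 - 64 = 225
tangent = 15

15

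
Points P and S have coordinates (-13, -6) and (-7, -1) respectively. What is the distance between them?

The horizontal distance is |-7 - -13| = 6 and the vertical distance is |-1 - -6| = 5.
By the Pythagorean theorem, d = sqrt(6^2 + 5^2) = sqrt(61).

sqrt(61)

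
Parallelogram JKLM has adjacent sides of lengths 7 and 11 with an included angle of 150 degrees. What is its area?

The area of a parallelogram equals the product of two adjacent sides times the sine of the included angle.
This is because the height equals 11 * sin(150°) = 11/2.
Area = 7 * 11/2 = 77/2

77/2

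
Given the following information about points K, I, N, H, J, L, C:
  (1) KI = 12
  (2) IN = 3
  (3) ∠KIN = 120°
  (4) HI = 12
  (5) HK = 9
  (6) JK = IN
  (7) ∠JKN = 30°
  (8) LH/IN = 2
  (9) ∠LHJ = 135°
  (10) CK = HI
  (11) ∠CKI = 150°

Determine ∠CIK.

From the given relations: CK = HI = 12.
Step 1: By the law of cosines on triangle IKC: IC² = 12² + 12² − 2·12·12·cos(150°) = 537.42, so IC ≈ 23.18.
Step 2: By the inverse law of cosines on triangle CIK: cos(∠CIK) = (23.18² + 12² − 12²) / (2·23.18·12) = 537.42/556.37 = 0.9659, so ∠CIK = 15°.

Therefore, the measure of angle ∠CIK = 15°.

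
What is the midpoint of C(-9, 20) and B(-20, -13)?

The midpoint is the point halfway along the segment.
Move half the horizontal distance: -9 + (-20 - -9)/2 = -9 + -11/2 = -29/2
Move half the vertical distance: 20 + (-13 - 20)/2 = 20 + -33/2 = 7/2
Midpoint = (-29/2, 7/2)

(-29/2, 7/2)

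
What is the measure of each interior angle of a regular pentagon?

Each interior angle of a regular n-gon is (n - 2) * 180 / n.
For n = 5: (5 - 2) * 180 / 5 = 540/5 = 108 degrees.

108 degrees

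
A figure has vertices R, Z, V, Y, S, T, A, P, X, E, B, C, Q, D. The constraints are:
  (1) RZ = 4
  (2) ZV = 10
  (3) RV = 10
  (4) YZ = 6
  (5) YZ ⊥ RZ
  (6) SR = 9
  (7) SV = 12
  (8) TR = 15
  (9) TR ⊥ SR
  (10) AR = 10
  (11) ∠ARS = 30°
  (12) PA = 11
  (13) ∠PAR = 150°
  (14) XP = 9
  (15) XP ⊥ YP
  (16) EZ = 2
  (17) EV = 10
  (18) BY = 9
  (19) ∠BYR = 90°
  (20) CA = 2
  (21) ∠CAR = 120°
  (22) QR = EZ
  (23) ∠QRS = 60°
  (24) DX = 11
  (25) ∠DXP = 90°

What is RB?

Step 1: By the law of cosines on triangle RZY: RY² = 4² + 6² − 2·4·6·cos(90°) = 52, so RY = 2·√13.
Step 2: By the law of cosines on triangle RYB: RB² = (2·√13)² + 9² − 2·2·√13·9·cos(90°) = 133, so RB = √133.

Therefore, the length of RB = √133.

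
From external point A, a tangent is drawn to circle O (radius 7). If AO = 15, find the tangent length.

Let T be the point of tangency. Then OT ⊥ AT (radius ⊥ tangent).
In right triangle OTA: OA² = OT² + AT²
15² = 7² + AT²
AT² = 176, AT = 4*sqrt(11)

4*sqrt(11)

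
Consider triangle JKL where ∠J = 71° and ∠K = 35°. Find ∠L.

The interior angles sum to 180°: angle L = 180 - 71 - 35 = 74°.
The triangle is acute (angles 71°, 35°, 74°).

74 degrees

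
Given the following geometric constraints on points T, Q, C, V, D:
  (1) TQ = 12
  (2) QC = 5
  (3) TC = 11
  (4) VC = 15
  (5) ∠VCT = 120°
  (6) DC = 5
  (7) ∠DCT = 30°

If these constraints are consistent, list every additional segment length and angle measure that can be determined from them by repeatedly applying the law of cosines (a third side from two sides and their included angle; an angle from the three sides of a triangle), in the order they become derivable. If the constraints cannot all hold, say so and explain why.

The constraints are consistent. Derivable facts, in order:
After 1 step:
- TD ≈ 7.12
- TV ≈ 22.61
- ∠CQT = 66.42°
- ∠CTQ = 24.62°
- ∠QCT = 88.96°
After 2 steps:
- ∠CDT = 129.45°
- ∠CTD = 20.55°
- ∠CTV = 35.08°
- ∠CVT = 24.92°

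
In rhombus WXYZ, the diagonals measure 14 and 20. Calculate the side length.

In a rhombus, the diagonals bisect each other perpendicularly, creating four congruent right triangles.
Each triangle has legs 7 (half of 14) and 10 (half of 20).
The hypotenuse of each right triangle is a side of the rhombus:
side = sqrt(7^2 + 10^2) = sqrt(149)

sqrt(149)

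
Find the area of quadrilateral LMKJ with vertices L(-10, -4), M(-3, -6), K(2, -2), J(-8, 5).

Shoelace: sum of cross terms = 142, Area = (1/2)|142| = 71

71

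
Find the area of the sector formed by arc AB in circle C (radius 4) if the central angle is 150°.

The full circle has area πr² = π(4)² = 16*pi.
The sector covers 150° out of 360°, a fraction of 5/12.
Sector area = 16*pi × 5/12 = 20*pi/3.

20*pi/3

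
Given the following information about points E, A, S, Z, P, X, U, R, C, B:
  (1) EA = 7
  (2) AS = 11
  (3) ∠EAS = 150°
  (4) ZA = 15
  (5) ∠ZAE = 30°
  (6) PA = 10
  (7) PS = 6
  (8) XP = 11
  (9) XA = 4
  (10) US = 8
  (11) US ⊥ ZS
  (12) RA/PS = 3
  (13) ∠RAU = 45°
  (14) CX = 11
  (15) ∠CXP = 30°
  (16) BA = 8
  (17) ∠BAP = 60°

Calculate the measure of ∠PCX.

Step 1: By the law of cosines on triangle CXP: CP² = 11² + 11² − 2·11·11·cos(30°) = 32.42, so CP ≈ 5.69.
Step 2: By the inverse law of cosines on triangle PCX: cos(∠PCX) = (5.69² + 11² − 11²) / (2·5.69·11) = 32.42/125.27 = 0.2588, so ∠PCX = 75°.

Therefore, the measure of angle ∠PCX = 75°.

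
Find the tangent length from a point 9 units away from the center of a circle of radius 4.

Let T be the point of tangency. Then CT ⊥ MT (radius ⊥ tangent).
In right triangle CTM: CM² = CT² + MT²
9² = 4² + MT²
MT² = 65, MT = sqrt(65)

sqrt(65)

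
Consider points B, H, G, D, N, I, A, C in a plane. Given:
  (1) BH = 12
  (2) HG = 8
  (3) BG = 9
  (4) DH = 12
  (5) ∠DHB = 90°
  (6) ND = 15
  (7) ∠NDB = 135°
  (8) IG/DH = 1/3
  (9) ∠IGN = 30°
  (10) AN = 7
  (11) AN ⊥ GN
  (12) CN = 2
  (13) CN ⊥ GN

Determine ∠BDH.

Step 1: By the law of cosines on triangle DHB: DB² = 12² + 12² − 2·12·12·cos(90°) = 288, so DB = 12·√2.
Step 2: By the inverse law of cosines on triangle BDH: cos(∠BDH) = ((12·√2)² + 12² − 12²) / (2·12·√2·12) = 288/407.29 = 0.7071, so ∠BDH = 45°.

Therefore, the measure of angle ∠BDH = 45°.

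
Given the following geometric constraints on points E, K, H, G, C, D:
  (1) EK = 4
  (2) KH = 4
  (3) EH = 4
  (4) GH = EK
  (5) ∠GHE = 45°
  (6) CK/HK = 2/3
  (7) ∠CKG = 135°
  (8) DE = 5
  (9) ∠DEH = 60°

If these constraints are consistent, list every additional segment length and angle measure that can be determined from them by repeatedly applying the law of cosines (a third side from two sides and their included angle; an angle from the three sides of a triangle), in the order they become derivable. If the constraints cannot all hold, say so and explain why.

The constraints are consistent. Derivable facts, in order:
After 1 step:
- EG ≈ 3.06
- HD = √21
- ∠EHK = 60°
- ∠EKH = 60°
- ∠HEK = 60°
After 2 steps:
- ∠DHE = 70.89°
- ∠EDH = 49.11°
- ∠EGH = 67.5°
- ∠GEH = 67.5°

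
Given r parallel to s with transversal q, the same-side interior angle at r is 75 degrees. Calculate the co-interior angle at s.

Co-interior (same-side interior) angles are between the parallel lines on the same side of the transversal.
Unlike corresponding or alternate interior angles, they are supplementary rather than equal.
So the angle = 180 - 75 = 105 degrees.

105 degrees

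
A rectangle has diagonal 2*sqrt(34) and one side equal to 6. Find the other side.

Using the Pythagorean theorem: d^2 = a^2 + b^2
b^2 = d^2 - a^2
b^2 = 136 - 36
b^2 = 100
b = sqrt(100) = 10

10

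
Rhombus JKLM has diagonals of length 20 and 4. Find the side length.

In a rhombus, the diagonals bisect each other perpendicularly, creating four congruent right triangles.
Each triangle has legs 10 (half of 20) and 2 (half of 4).
The hypotenuse of each right triangle is a side of the rhombus:
side = sqrt(10^2 + 2^2) = sqrt(104) = 2*sqrt(26)

2*sqrt(26)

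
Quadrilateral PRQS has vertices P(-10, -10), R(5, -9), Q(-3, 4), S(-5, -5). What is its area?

The Shoelace formula works by pairing each vertex with the next (cycling back to the first).
For each pair, compute x_i*y_(i+1) - x_(i+1)*y_i:
  (-10*-9 - 5*-10) = 140
  (5*4 - -3*-9) = -7
  (-3*-5 - -5*4) = 35
  (-5*-10 - -10*-5) = 0
Taking half the absolute value of the total: Area = (1/2)(168) = 84.

84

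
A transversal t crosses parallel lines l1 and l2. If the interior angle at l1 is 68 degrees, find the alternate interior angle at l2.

Alternate interior angles lie on opposite sides of the transversal, between the parallel lines.
By the alternate interior angle theorem, they are equal: 68 degrees.

68 degrees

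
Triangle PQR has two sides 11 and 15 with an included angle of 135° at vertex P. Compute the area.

Area = (1/2)(11)(15) sin(135°) = (1/2)(11)(15)(sqrt(2)/2) = 165*sqrt(2)/4

165*sqrt(2)/4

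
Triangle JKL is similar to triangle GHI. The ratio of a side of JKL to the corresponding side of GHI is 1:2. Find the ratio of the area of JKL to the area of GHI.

Area scales with the square of linear dimensions. If every length is multiplied by 1/2, then the area is multiplied by (1/2)^2 = 1/4.
The area ratio is 1:4.

1:4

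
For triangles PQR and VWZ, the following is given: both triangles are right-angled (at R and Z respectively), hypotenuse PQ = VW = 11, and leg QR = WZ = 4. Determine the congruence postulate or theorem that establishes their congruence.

The given information matches HL: The hypotenuse and one leg of two right triangles are equal (Hypotenuse-Leg).

HL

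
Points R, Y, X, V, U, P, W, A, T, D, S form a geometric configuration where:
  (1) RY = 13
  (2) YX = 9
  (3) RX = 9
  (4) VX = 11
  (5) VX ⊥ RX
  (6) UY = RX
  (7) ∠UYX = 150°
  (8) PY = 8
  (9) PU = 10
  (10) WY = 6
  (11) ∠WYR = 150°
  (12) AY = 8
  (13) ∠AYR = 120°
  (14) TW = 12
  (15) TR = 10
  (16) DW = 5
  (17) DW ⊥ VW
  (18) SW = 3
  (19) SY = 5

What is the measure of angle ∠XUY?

From the given relations: UY = RX = 9.
Step 1: By the law of cosines on triangle UYX: UX² = 9² + 9² − 2·9·9·cos(150°) = 302.3, so UX ≈ 17.39.
Step 2: By the inverse law of cosines on triangle XUY: cos(∠XUY) = (17.39² + 9² − 9²) / (2·17.39·9) = 302.3/312.96 = 0.9659, so ∠XUY = 15°.

Therefore, the measure of angle ∠XUY = 15°.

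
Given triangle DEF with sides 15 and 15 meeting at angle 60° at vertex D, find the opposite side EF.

When two sides and the included angle are known, the law of cosines gives the third side.
c^2 = a^2 + b^2 - 2ab cos(C) generalizes the Pythagorean theorem to non-right triangles.
Here: EF^2 = 225 + 225 - 450*(1/2) = 225
EF = 15

15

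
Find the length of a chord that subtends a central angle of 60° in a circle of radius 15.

Chord length = 2r sin(θ/2)
= 2 × 15 × sin(60°/2)
= 2 × 15 × sin(30°)
= 15

15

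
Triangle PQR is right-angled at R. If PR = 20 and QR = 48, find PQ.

In a right triangle, the square of the hypotenuse equals the sum of the squares of the two legs.
The legs are 20 and 48, so the hypotenuse = sqrt(400 + 2304) = sqrt(2704) = 52.

52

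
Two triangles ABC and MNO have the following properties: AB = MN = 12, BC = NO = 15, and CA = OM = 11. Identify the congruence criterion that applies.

Consider the given information: AB = MN = 12, BC = NO = 15, and CA = OM = 11
This is not SAS or HL: SAS requires two sides and the included angle between them. HL only applies to right triangles with matching hypotenuse and leg.
The correct criterion is SSS. All three pairs of corresponding sides are equal (Side-Side-Side).

SSS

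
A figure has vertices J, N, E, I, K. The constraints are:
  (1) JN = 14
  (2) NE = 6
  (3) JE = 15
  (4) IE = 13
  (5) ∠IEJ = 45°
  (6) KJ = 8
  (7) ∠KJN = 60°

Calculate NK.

Step 1: By the law of cosines on triangle NJK: NK² = 14² + 8² − 2·14·8·cos(60°) = 148, so NK = 2·√37.

Therefore, the length of NK = 2·√37.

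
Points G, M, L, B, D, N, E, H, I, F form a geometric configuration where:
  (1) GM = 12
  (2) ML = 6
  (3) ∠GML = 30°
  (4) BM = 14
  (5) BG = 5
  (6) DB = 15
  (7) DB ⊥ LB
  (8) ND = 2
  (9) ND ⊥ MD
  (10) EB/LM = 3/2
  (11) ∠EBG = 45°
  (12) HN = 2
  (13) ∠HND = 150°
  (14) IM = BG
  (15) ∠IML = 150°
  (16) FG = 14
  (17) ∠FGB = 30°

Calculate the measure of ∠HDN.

Step 1: By the law of cosines on triangle DNH: DH² = 2² + 2² − 2·2·2·cos(150°) = 14.93, so DH ≈ 3.86.
Step 2: By the inverse law of cosines on triangle HDN: cos(∠HDN) = (3.86² + 2² − 2²) / (2·3.86·2) = 14.93/15.45 = 0.9659, so ∠HDN = 15°.

Therefore, the measure of angle ∠HDN = 15°.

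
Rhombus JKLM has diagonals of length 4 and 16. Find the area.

The diagonals of a rhombus divide it into four right triangles.
Each triangle has legs 4/ 2 = 2 and 16/2 = 8, so each has area (1/2)*2*8 = 8.
Four such triangles give total area = (d1 * d2) / 2 = 32.

32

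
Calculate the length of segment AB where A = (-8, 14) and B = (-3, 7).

d = sqrt((5)^2 + (-7)^2) = sqrt(74)

sqrt(74)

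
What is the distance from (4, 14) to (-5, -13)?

The horizontal distance is |-5 - 4| = 9 and the vertical distance is |-13 - 14| = 27.
By the Pythagorean theorem, d = sqrt(9^2 + 27^2) = sqrt(810) = 9*sqrt(10).

9*sqrt(10)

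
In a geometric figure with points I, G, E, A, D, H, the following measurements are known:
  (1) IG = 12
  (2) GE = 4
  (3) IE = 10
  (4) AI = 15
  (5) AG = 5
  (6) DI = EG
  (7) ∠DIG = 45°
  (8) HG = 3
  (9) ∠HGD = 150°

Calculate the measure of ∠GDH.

From the given relations: DI = EG = 4.
Step 1: By the law of cosines on triangle DIG: DG² = 4² + 12² − 2·4·12·cos(45°) = 92.12, so DG ≈ 9.6.
Step 2: By the law of cosines on triangle DGH: DH² = 9.6² + 3² − 2·9.6·3·cos(150°) = 150.99, so DH ≈ 12.29.
Step 3: By the inverse law of cosines on triangle GDH: cos(∠GDH) = (9.6² + 12.29² − 3²) / (2·9.6·12.29) = 234.11/235.87 = 0.9925, so ∠GDH = 7.01°.

Therefore, the measure of angle ∠GDH = 7.01°.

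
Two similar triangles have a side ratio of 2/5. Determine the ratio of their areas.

The ratio of areas of similar triangles equals the square of the side ratio.
Side ratio = 2:5
Area ratio = (2/5)^2 = 4/25 = 4:25

4:25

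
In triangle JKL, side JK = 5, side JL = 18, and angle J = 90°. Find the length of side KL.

The included angle is 90°, so the triangle is right-angled at J. The opposite side KL is the hypotenuse.
By the Pythagorean theorem: KL = sqrt(5^2 + 18^2) = sqrt(349) = sqrt(349).

sqrt(349)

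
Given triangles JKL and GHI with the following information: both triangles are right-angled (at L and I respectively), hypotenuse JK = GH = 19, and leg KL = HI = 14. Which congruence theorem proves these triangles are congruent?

The given information provides:
both triangles are right-angled (at L and I respectively), hypotenuse JK = GH = 19, and leg KL = HI = 14
This matches the HL congruence theorem.
The hypotenuse and one leg of two right triangles are equal (Hypotenuse-Leg).

HL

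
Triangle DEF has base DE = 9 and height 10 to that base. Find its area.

Area = (1/2) * base * height
Area = (1/2) * 9 * 10
Area = 45

45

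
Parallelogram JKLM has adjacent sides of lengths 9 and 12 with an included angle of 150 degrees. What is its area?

Area = 9 * 12 * sin(150°) = 108 * 1/2 = 54

54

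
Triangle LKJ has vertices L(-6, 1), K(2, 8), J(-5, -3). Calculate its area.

Using the Shoelace formula for a triangle:
Area = (1/2)|x0(y1 - y2) + x1(y2 - y0) + x2(y0 - y1)|
Area = (1/2)|-6(8 - -3) + 2(-3 - 1) + -5(1 - 8)|
Area = (1/2)|-66 + -8 + 35|
Area = (1/2)|-39|
Area = (1/2)(39)
Area = 39/2

39/2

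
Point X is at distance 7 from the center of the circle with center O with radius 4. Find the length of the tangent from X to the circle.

The tangent, radius, and line from the external point to the center form a right triangle.
The right angle is where the tangent meets the radius.
By the Pythagorean theorem: tangent² + 4² = 7²
tangent² = 49 - 16 = 33
tangent = sqrt(33)

sqrt(33)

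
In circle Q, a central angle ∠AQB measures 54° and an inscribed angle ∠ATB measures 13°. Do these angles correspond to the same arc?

By the inscribed angle theorem, the inscribed angle for a central angle of 54° should be 54° / 2 = 27°.
The given inscribed angle is 13°, which does not equal 27°.
Therefore, no, they do not correspond to the same arc.

No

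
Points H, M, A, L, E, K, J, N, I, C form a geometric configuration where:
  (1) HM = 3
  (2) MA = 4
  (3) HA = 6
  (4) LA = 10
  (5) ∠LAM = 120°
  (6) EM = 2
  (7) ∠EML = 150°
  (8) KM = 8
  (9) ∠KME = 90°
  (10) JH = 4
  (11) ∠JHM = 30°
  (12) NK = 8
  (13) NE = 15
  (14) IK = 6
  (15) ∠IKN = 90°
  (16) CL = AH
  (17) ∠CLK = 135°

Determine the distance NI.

Step 1: By the law of cosines on triangle NKI: NI² = 8² + 6² − 2·8·6·cos(90°) = 100, so NI = 10.

Therefore, the length of NI = 10.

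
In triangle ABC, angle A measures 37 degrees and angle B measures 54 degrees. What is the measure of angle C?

Let angle C = x. Then 37 + 54 + x = 180.
x = 180 - 91 = 89 degrees.

89 degrees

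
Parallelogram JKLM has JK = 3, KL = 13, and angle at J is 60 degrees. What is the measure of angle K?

Opposite sides of a parallelogram are parallel, so consecutive angles form co-interior angles on a transversal.
Co-interior angles sum to 180°, giving angle K = 180 - 60 = 120 degrees.

120 degrees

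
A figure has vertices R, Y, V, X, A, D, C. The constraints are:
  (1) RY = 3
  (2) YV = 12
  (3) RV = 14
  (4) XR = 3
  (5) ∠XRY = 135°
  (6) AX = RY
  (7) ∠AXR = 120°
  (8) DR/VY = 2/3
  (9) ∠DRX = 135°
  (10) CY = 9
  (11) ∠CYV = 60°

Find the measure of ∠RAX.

From the given relations: AX = RY = 3.
Step 1: By the law of cosines on triangle AXR: AR² = 3² + 3² − 2·3·3·cos(120°) = 27, so AR = 3·√3.
Step 2: By the inverse law of cosines on triangle RAX: cos(∠RAX) = ((3·√3)² + 3² − 3²) / (2·3·√3·3) = 27/31.18 = 0.866, so ∠RAX = 30°.

Therefore, the measure of angle ∠RAX = 30°.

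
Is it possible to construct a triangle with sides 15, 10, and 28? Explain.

Check the triangle inequality: 15 + 10 = 25 ≤ 28.
Since the sum of two sides does not exceed the third, no triangle can be formed.

No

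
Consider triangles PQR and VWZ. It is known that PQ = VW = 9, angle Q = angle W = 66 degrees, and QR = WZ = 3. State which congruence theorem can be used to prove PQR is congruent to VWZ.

Consider the given information: PQ = VW = 9, angle Q = angle W = 66 degrees, and QR = WZ = 3
This is not AAS or HL: AAS requires two angles and a non-included side. HL only applies to right triangles with matching hypotenuse and leg.
The correct criterion is SAS. Two pairs of corresponding sides and the included angle are equal (Side-Angle-Side).

SAS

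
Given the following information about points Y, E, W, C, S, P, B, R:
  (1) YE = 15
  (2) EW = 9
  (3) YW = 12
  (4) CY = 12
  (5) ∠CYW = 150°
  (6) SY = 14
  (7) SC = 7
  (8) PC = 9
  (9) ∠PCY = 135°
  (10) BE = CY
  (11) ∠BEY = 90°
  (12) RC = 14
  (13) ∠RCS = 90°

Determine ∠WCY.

Step 1: By the law of cosines on triangle CYW: CW² = 12² + 12² − 2·12·12·cos(150°) = 537.42, so CW ≈ 23.18.
Step 2: By the inverse law of cosines on triangle WCY: cos(∠WCY) = (23.18² + 12² − 12²) / (2·23.18·12) = 537.42/556.37 = 0.9659, so ∠WCY = 15°.

Therefore, the measure of angle ∠WCY = 15°.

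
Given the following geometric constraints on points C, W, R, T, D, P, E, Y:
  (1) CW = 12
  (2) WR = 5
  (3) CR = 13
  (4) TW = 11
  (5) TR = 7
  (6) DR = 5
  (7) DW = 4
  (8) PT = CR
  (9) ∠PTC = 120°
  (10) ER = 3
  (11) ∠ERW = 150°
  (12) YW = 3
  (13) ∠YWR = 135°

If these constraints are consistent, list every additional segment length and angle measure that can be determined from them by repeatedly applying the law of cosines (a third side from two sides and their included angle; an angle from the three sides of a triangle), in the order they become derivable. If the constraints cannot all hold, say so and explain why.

The constraints are consistent. Derivable facts, in order:
After 1 step:
- RY ≈ 7.43
- WE ≈ 7.74
- ∠CRW = 67.38°
- ∠CWR = 90°
- ∠DRW = 47.16°
- ∠DWR = 66.42°
- ∠RCW = 22.62°
- ∠RDW = 66.42°
- ∠RTW = 19.69°
- ∠RWT = 28.14°
- ∠TRW = 132.18°
After 2 steps:
- ∠EWR = 11.17°
- ∠REW = 18.83°
- ∠RYW = 28.41°
- ∠WRY = 16.59°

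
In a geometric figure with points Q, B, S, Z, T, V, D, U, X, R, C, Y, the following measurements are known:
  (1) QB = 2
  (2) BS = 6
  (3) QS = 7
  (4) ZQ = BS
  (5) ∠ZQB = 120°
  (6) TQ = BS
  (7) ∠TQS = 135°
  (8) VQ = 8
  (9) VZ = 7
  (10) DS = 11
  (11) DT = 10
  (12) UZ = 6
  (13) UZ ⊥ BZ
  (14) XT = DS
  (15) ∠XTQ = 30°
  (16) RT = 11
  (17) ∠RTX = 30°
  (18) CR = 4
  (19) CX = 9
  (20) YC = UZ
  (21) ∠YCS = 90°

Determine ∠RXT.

From the given relations: XT = DS = 11.
Step 1: By the law of cosines on triangle XTR: XR² = 11² + 11² − 2·11·11·cos(30°) = 32.42, so XR ≈ 5.69.
Step 2: By the inverse law of cosines on triangle RXT: cos(∠RXT) = (5.69² + 11² − 11²) / (2·5.69·11) = 32.42/125.27 = 0.2588, so ∠RXT = 75°.

Therefore, the measure of angle ∠RXT = 75°.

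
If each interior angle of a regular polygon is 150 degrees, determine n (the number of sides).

The exterior angle is the supplement of the interior angle: 180 - 150 = 30 degrees.
Since the exterior angles of any convex polygon sum to 360 degrees, the number of sides is 360 / 30 = 12.

12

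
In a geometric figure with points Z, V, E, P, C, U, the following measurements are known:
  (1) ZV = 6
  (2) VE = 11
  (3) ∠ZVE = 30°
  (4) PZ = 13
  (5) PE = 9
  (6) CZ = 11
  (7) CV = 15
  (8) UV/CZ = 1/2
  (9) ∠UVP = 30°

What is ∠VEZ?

Step 1: By the law of cosines on triangle EVZ: EZ² = 11² + 6² − 2·11·6·cos(30°) = 42.68, so EZ ≈ 6.53.
Step 2: By the inverse law of cosines on triangle VEZ: cos(∠VEZ) = (11² + 6.53² − 6²) / (2·11·6.53) = 127.68/143.73 = 0.8883, so ∠VEZ = 27.33°.

Therefore, the measure of angle ∠VEZ = 27.33°.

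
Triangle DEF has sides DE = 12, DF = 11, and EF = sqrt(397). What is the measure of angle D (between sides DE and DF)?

cos(D) = (12² + 11² - (sqrt(397))²) / (2 × 12 × 11) = -1/2, so D = arccos(-1/2) = 120°.

120°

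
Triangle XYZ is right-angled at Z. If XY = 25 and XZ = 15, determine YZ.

YZ = sqrt(25^2 - 15^2) = sqrt(400) = 20

20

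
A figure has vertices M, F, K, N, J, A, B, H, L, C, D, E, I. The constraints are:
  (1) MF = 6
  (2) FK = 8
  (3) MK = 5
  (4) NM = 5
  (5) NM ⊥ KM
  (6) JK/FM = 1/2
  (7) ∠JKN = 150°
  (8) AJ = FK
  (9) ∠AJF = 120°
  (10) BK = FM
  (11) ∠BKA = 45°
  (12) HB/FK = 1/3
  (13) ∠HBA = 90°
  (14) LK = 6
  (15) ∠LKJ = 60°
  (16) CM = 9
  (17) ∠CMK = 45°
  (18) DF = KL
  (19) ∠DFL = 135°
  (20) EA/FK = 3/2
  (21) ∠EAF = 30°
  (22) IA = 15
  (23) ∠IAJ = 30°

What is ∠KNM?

Step 1: By the law of cosines on triangle NMK: NK² = 5² + 5² − 2·5·5·cos(90°) = 50, so NK = 5·√2.
Step 2: By the inverse law of cosines on triangle KNM: cos(∠KNM) = ((5·√2)² + 5² − 5²) / (2·5·√2·5) = 50/70.71 = 0.7071, so ∠KNM = 45°.

Therefore, the measure of angle ∠KNM = 45°.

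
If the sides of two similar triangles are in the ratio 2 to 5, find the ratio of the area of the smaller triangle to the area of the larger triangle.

The ratio of areas of similar triangles equals the square of the side ratio.
Side ratio = 2:5
Area ratio = (2/5)^2 = 4/25 = 4:25

4:25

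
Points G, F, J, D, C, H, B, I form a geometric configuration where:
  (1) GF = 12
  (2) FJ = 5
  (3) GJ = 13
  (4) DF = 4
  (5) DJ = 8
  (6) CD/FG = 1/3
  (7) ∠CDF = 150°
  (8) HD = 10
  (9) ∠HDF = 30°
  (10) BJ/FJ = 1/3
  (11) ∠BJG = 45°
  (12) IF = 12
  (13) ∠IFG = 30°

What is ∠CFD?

From the given relations: CD = 1/3·FG = 1/3·12 = 4.
Step 1: By the law of cosines on triangle FDC: FC² = 4² + 4² − 2·4·4·cos(150°) = 59.71, so FC ≈ 7.73.
Step 2: By the inverse law of cosines on triangle CFD: cos(∠CFD) = (7.73² + 4² − 4²) / (2·7.73·4) = 59.71/61.82 = 0.9659, so ∠CFD = 15°.

Therefore, the measure of angle ∠CFD = 15°.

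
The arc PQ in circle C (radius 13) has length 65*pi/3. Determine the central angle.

θ = 360 × 65*pi/3 / (2π × 13) = 300° (rearranging arc length formula).

300°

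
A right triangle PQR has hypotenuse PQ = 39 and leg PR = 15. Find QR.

Rearranging the Pythagorean theorem to solve for the unknown leg:
leg^2 = hypotenuse^2 - known_leg^2 = 1521 - 225 = 1296
leg = sqrt(1296) = 36.

36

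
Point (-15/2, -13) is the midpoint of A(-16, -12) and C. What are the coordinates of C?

Using the midpoint formula: M = ((x1 + x2)/2, (y1 + y2)/2)
We know M = (-15/2, -13) and A = (-16, -12)
For x: -15/2 = (-16 + x2)/2, so x2 = 2*-15/2 - -16 = 1
For y: -13 = (-12 + y2)/2, so y2 = 2*-13 - -12 = -14
C = (1, -14)

(1, -14)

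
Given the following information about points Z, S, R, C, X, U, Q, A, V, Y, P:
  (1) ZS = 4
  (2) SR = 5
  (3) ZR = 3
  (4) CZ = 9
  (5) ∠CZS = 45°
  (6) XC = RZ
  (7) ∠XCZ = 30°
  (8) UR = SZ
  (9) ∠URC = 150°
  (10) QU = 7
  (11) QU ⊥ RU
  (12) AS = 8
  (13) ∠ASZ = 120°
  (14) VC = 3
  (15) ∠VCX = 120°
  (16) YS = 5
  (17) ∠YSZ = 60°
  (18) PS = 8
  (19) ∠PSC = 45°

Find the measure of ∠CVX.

From the given relations: XC = RZ = 3.
Step 1: By the law of cosines on triangle VCX: VX² = 3² + 3² − 2·3·3·cos(120°) = 27, so VX = 3·√3.
Step 2: By the inverse law of cosines on triangle CVX: cos(∠CVX) = (3² + (3·√3)² − 3²) / (2·3·3·√3) = 27/31.18 = 0.866, so ∠CVX = 30°.

Therefore, the measure of angle ∠CVX = 30°.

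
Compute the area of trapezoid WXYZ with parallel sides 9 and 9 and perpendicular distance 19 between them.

Area of a trapezoid = (base1 + base2) * height / 2
Area = (9 + 9) * 19 / 2
Area = 18 * 19 / 2
Area = 342 / 2
Area = 171

171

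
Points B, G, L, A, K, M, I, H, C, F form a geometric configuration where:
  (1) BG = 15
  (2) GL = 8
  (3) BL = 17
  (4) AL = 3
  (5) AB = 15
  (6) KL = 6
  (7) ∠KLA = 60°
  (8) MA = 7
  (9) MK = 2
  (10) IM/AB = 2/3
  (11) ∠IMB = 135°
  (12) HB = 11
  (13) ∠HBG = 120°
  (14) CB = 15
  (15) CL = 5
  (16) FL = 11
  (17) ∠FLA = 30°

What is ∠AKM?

Step 1: By the law of cosines on triangle KLA: KA² = 6² + 3² − 2·6·3·cos(60°) = 27, so KA = 3·√3.
Step 2: By the inverse law of cosines on triangle AKM: cos(∠AKM) = ((3·√3)² + 2² − 7²) / (2·3·√3·2) = -18/20.78 = -0.866, so ∠AKM = 150°.

Therefore, the measure of angle ∠AKM = 150°.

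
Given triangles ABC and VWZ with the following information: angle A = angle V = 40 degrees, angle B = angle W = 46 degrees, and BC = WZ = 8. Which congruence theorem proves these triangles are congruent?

The given information provides:
angle A = angle V = 40 degrees, angle B = angle W = 46 degrees, and BC = WZ = 8
This matches the AAS congruence theorem.
Two pairs of corresponding angles and a non-included side are equal (Angle-Angle-Side).

AAS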